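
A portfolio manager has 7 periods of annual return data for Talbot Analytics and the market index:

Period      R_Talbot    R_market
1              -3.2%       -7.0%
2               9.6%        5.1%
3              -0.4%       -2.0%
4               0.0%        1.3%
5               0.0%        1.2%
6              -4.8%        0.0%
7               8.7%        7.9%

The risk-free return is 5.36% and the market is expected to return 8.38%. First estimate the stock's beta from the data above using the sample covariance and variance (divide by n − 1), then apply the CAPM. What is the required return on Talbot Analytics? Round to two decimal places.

Mean R_i = (-3.2 + 9.6 − 0.4 + 0.0 + 0.0 − 4.8 + 8.7) / 7 = 1.4143%
Mean R_m = (-7.0 + 5.1 − 2.0 + 1.3 + 1.2 + 0.0 + 7.9) / 7 = 0.9286%
Σ(R_i − R̄_i)(R_m − R̄_m) = 131.6971  ⇒  Cov = 131.6971 / 6 = 21.9495
Σ(R_m − R̄_m)² = 138.5143  ⇒  Var(R_m) = 138.5143 / 6 = 23.0857
β = Cov / Var(R_m) = 21.9495 / 23.0857 = 0.9508
MRP = 8.38% − 5.36% = 3.02%
E(R) = R_f + β × MRP = 5.36% + 0.9508 × 3.02% = 8.23%

8.23%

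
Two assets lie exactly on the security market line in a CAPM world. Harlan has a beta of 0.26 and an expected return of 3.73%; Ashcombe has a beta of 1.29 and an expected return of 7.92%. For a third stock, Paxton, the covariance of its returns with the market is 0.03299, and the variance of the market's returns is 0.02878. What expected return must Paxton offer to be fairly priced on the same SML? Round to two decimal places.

MRP = (7.92% − 3.73%) / (1.29 − 0.26) = 4.0680%
R_f = 3.73% − 0.26 × 4.0680% = 2.6723%
β_Paxton = Cov / Var(R_m) = 0.03299 / 0.02878 = 1.1463
E(R_Paxton) = R_f + β × MRP = 2.6723% + 1.1463 × 4.0680% = 7.34%

7.34%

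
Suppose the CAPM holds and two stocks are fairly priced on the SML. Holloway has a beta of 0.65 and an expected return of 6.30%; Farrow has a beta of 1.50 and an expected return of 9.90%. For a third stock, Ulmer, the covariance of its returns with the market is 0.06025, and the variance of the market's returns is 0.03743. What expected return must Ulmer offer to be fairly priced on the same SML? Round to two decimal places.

MRP = (9.90% − 6.30%) / (1.50 − 0.65) = 4.2353%
R_f = 6.30% − 0.65 × 4.2353% = 3.5471%
β_Ulmer = Cov / Var(R_m) = 0.06025 / 0.03743 = 1.6097
E(R_Ulmer) = R_f + β × MRP = 3.5471% + 1.6097 × 4.2353% = 10.36%

10.36%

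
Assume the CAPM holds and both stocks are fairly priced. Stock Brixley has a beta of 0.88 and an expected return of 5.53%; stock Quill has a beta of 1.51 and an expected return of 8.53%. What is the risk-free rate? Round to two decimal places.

1.34%

Both satisfy E(R) = R_f + β·MRP, so the slope of the SML is
MRP = (8.53% − 5.53%) / (1.51 − 0.88) = 3.00% / 0.63 = 4.7619%
R_f = E(R_Brixley) − β_Brixley·MRP = 5.53% − 0.88 × 4.7619% = 1.3395%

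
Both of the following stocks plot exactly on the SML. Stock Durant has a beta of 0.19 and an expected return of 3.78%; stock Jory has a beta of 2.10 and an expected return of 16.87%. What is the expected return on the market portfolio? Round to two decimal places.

9.33%

Both satisfy E(R) = R_f + β·MRP, so the slope of the SML is
MRP = (16.87% − 3.78%) / (2.10 − 0.19) = 13.09% / 1.91 = 6.8534%
R_f = E(R_Durant) − β_Durant·MRP = 3.78% − 0.19 × 6.8534% = 2.4779%
E(R_m) = R_f + MRP = 2.4779% + 6.8534% = 9.33%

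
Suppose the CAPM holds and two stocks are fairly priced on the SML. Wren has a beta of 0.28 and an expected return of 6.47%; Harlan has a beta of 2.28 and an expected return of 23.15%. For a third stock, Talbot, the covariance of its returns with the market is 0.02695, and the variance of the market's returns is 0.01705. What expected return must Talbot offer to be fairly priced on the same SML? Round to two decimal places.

MRP = (23.15% − 6.47%) / (2.28 − 0.28) = 8.3400%
R_f = 6.47% − 0.28 × 8.3400% = 4.1348%
β_Talbot = Cov / Var(R_m) = 0.02695 / 0.01705 = 1.5806
E(R_Talbot) = R_f + β × MRP = 4.1348% + 1.5806 × 8.3400% = 17.32%

17.32%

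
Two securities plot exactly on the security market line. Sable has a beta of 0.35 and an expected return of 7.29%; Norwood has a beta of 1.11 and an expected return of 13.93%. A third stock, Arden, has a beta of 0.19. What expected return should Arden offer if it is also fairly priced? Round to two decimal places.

5.89%

MRP (SML slope) = (13.93% − 7.29%) / (1.11 − 0.35) = 6.64% / 0.76 = 8.7368%
R_f (intercept) = 7.29% − 0.35 × 8.7368% = 4.2321%
E(R_Arden) = R_f + β × MRP = 4.2321% + 0.19 × 8.7368% = 5.89%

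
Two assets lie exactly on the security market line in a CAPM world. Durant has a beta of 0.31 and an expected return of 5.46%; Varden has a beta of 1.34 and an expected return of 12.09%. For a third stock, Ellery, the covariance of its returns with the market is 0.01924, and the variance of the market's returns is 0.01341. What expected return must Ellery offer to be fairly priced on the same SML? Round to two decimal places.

12.70%

MRP = (12.09% − 5.46%) / (1.34 − 0.31) = 6.4369%
R_f = 5.46% − 0.31 × 6.4369% = 3.4646%
β_Ellery = Cov / Var(R_m) = 0.01924 / 0.01341 = 1.4348
E(R_Ellery) = R_f + β × MRP = 3.4646% + 1.4348 × 6.4369% = 12.70%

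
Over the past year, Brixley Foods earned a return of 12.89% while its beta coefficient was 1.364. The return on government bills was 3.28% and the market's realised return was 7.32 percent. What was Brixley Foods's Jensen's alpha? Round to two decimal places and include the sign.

Market excess return = 7.32% − 3.28% = 4.04%
CAPM benchmark = R_f + β(R_m − R_f) = 3.28% + 1.364 × 4.04% = 8.79056%
α = actual − benchmark = 12.89% − 8.79056% = +4.10%

+4.10%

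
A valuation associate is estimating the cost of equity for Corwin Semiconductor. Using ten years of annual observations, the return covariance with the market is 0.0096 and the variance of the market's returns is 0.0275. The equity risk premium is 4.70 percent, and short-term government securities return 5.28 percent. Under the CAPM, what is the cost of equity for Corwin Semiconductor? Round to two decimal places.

β = Cov(R_i, R_m) / Var(R_m) = 0.0096 / 0.0275 = 0.3491
E(R) = R_f + β × MRP = 5.28% + 0.3491 × 4.70% = 6.92%

6.92%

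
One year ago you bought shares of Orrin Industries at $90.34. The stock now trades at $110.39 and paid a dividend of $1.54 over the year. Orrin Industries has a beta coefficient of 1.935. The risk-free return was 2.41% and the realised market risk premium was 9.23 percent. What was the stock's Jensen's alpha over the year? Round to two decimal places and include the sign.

+3.63%

Realised HPR = (P1 + D1 − P0) / P0 = (110.39 + 1.54 − 90.34) / 90.34 = 21.59 / 90.34 = 23.8986%
CAPM required = R_f + β·MRP = 2.41% + 1.935 × 9.23% = 20.27005%
α = realised − required = 23.8986% − 20.27005% = +3.63%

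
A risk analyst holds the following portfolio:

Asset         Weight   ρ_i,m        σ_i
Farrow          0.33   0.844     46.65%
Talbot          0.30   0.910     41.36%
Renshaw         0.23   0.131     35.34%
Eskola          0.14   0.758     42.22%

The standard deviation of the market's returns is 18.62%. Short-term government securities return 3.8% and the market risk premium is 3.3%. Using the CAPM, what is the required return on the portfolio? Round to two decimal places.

β_Farrow = 0.844 × 46.65% / 18.62% = 2.1145
β_Talbot = 0.910 × 41.36% / 18.62% = 2.0214
β_Renshaw = 0.131 × 35.34% / 18.62% = 0.2486
β_Eskola = 0.758 × 42.22% / 18.62% = 1.7187
β_P = Σ w_i β_i = 0.33×2.1145 + 0.30×2.0214 + 0.23×0.2486 + 0.14×1.7187 = 1.6020
E(R_P) = R_f + β_P × MRP = 3.8% + 1.6020 × 3.3% = 9.09%

9.09%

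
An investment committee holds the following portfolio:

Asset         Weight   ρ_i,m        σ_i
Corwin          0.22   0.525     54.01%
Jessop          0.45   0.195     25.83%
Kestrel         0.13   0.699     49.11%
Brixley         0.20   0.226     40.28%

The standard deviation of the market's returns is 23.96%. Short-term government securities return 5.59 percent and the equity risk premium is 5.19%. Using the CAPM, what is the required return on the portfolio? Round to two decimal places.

β_Corwin = 0.525 × 54.01% / 23.96% = 1.1834
β_Jessop = 0.195 × 25.83% / 23.96% = 0.2102
β_Kestrel = 0.699 × 49.11% / 23.96% = 1.4327
β_Brixley = 0.226 × 40.28% / 23.96% = 0.3799
β_P = Σ w_i β_i = 0.22×1.1834 + 0.45×0.2102 + 0.13×1.4327 + 0.20×0.3799 = 0.6172
E(R_P) = R_f + β_P × MRP = 5.59% + 0.6172 × 5.19% = 8.79%

8.79%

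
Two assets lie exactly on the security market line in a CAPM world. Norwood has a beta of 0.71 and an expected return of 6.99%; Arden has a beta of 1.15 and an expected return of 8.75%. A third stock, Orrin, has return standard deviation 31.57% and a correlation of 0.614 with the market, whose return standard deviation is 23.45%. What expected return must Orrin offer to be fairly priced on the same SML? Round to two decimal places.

7.46%

MRP = (8.75% − 6.99%) / (1.15 − 0.71) = 4.0000%
R_f = 6.99% − 0.71 × 4.0000% = 4.1500%
β_Orrin = ρ·σ_i/σ_m = 0.614 × 31.57 / 23.45 = 0.8266
E(R_Orrin) = R_f + β × MRP = 4.1500% + 0.8266 × 4.0000% = 7.46%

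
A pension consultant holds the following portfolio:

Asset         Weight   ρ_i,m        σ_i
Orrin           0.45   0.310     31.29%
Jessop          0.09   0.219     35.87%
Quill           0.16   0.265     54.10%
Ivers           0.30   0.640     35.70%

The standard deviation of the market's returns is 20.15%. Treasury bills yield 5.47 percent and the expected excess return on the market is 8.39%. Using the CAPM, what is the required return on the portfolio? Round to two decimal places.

β_Orrin = 0.310 × 31.29% / 20.15% = 0.4814
β_Jessop = 0.219 × 35.87% / 20.15% = 0.3899
β_Quill = 0.265 × 54.10% / 20.15% = 0.7115
β_Ivers = 0.640 × 35.70% / 20.15% = 1.1339
β_P = Σ w_i β_i = 0.45×0.4814 + 0.09×0.3899 + 0.16×0.7115 + 0.30×1.1339 = 0.7057
E(R_P) = R_f + β_P × MRP = 5.47% + 0.7057 × 8.39% = 11.39%

11.39%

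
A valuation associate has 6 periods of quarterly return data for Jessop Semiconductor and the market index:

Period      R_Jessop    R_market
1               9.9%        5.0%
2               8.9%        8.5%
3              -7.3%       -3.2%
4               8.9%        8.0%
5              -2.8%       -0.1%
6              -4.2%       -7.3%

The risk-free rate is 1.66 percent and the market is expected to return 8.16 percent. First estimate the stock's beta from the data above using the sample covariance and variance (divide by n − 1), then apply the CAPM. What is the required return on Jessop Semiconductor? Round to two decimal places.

Mean R_i = (9.9 + 8.9 − 7.3 + 8.9 − 2.8 − 4.2) / 6 = 2.2333%
Mean R_m = (5.0 + 8.5 − 3.2 + 8.0 − 0.1 − 7.3) / 6 = 1.8167%
Σ(R_i − R̄_i)(R_m − R̄_m) = 226.3067  ⇒  Cov = 226.3067 / 5 = 45.2613
Σ(R_m − R̄_m)² = 204.9883  ⇒  Var(R_m) = 204.9883 / 5 = 40.9977
β = Cov / Var(R_m) = 45.2613 / 40.9977 = 1.1040
MRP = 8.16% − 1.66% = 6.50%
E(R) = R_f + β × MRP = 1.66% + 1.1040 × 6.50% = 8.84%

8.84%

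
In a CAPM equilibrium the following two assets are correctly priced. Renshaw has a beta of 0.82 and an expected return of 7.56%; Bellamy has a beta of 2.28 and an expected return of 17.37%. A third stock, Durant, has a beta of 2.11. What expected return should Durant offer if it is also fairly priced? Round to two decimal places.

MRP (SML slope) = (17.37% − 7.56%) / (2.28 − 0.82) = 9.81% / 1.46 = 6.7192%
R_f (intercept) = 7.56% − 0.82 × 6.7192% = 2.0503%
E(R_Durant) = R_f + β × MRP = 2.0503% + 2.11 × 6.7192% = 16.23%

16.23%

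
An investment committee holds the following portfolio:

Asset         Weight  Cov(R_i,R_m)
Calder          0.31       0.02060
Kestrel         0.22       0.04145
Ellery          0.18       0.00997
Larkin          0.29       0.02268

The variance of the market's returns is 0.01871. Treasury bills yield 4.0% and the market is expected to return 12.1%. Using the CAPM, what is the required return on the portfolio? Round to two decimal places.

β_Calder = 0.02060 / 0.01871 = 1.1010
β_Kestrel = 0.04145 / 0.01871 = 2.2154
β_Ellery = 0.00997 / 0.01871 = 0.5329
β_Larkin = 0.02268 / 0.01871 = 1.2122
β_P = Σ w_i β_i = 0.31×1.1010 + 0.22×2.2154 + 0.18×0.5329 + 0.29×1.2122 = 1.2762
MRP = 12.1% − 4.0% = 8.10%
E(R_P) = R_f + β_P × MRP = 4.0% + 1.2762 × 8.1% = 14.34%

14.34%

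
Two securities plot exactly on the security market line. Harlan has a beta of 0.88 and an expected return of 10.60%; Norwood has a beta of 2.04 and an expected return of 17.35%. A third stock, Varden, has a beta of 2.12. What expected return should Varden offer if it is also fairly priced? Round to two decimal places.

17.82%

MRP (SML slope) = (17.35% − 10.60%) / (2.04 − 0.88) = 6.75% / 1.16 = 5.8190%
R_f (intercept) = 10.60% − 0.88 × 5.8190% = 5.4793%
E(R_Varden) = R_f + β × MRP = 5.4793% + 2.12 × 5.8190% = 17.82%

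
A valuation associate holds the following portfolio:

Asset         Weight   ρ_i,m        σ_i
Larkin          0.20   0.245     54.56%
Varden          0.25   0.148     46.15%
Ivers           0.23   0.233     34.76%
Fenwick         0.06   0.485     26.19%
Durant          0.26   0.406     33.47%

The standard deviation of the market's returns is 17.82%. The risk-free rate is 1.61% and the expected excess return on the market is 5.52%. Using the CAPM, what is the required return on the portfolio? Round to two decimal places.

4.87%

β_Larkin = 0.245 × 54.56% / 17.82% = 0.7501
β_Varden = 0.148 × 46.15% / 17.82% = 0.3833
β_Ivers = 0.233 × 34.76% / 17.82% = 0.4545
β_Fenwick = 0.485 × 26.19% / 17.82% = 0.7128
β_Durant = 0.406 × 33.47% / 17.82% = 0.7626
β_P = Σ w_i β_i = 0.20×0.7501 + 0.25×0.3833 + 0.23×0.4545 + 0.06×0.7128 + 0.26×0.7626 = 0.5914
E(R_P) = R_f + β_P × MRP = 1.61% + 0.5914 × 5.52% = 4.87%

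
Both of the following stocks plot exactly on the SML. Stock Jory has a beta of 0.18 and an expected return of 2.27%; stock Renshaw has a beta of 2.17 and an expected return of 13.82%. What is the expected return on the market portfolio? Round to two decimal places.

Both satisfy E(R) = R_f + β·MRP, so the slope of the SML is
MRP = (13.82% − 2.27%) / (2.17 − 0.18) = 11.55% / 1.99 = 5.8040%
R_f = E(R_Jory) − β_Jory·MRP = 2.27% − 0.18 × 5.8040% = 1.2253%
E(R_m) = R_f + MRP = 1.2253% + 5.8040% = 7.03%

7.03%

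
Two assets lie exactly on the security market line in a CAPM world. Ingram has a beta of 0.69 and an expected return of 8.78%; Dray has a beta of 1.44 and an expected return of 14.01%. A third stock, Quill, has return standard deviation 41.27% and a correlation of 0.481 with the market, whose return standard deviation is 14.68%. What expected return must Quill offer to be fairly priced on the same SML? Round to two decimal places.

MRP = (14.01% − 8.78%) / (1.44 − 0.69) = 6.9733%
R_f = 8.78% − 0.69 × 6.9733% = 3.9684%
β_Quill = ρ·σ_i/σ_m = 0.481 × 41.27 / 14.68 = 1.3522
E(R_Quill) = R_f + β × MRP = 3.9684% + 1.3522 × 6.9733% = 13.40%

13.40%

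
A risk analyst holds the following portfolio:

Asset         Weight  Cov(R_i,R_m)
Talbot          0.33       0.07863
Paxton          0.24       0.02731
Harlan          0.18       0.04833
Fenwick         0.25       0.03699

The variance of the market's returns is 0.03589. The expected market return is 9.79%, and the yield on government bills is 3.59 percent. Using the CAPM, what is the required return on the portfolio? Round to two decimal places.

12.31%

β_Talbot = 0.07863 / 0.03589 = 2.1909
β_Paxton = 0.02731 / 0.03589 = 0.7609
β_Harlan = 0.04833 / 0.03589 = 1.3466
β_Fenwick = 0.03699 / 0.03589 = 1.0306
β_P = Σ w_i β_i = 0.33×2.1909 + 0.24×0.7609 + 0.18×1.3466 + 0.25×1.0306 = 1.4057
MRP = 9.79% − 3.59% = 6.20%
E(R_P) = R_f + β_P × MRP = 3.59% + 1.4057 × 6.20% = 12.31%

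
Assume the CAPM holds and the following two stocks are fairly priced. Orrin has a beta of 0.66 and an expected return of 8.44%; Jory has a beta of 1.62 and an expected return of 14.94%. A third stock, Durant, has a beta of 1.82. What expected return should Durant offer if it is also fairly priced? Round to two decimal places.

MRP (SML slope) = (14.94% − 8.44%) / (1.62 − 0.66) = 6.50% / 0.96 = 6.7708%
R_f (intercept) = 8.44% − 0.66 × 6.7708% = 3.9713%
E(R_Durant) = R_f + β × MRP = 3.9713% + 1.82 × 6.7708% = 16.29%

16.29%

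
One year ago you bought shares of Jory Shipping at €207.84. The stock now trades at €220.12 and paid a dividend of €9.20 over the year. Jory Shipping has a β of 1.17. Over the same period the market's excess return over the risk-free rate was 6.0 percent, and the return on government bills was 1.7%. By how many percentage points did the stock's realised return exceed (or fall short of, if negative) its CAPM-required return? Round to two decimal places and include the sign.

Realised HPR = (P1 + D1 − P0) / P0 = (220.12 + 9.20 − 207.84) / 207.84 = 21.48 / 207.84 = 10.3349%
CAPM required = R_f + β·MRP = 1.7% + 1.17 × 6.0% = 8.7200%
α = realised − required = 10.3349% − 8.7200% = +1.61%

+1.61%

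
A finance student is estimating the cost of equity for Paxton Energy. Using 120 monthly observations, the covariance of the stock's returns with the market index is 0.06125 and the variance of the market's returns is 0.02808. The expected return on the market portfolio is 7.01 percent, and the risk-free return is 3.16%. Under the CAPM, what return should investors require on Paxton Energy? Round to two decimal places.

β = Cov(R_i, R_m) / Var(R_m) = 0.06125 / 0.02808 = 2.1813
MRP = 7.01% − 3.16% = 3.85%
E(R) = R_f + β × MRP = 3.16% + 2.1813 × 3.85% = 11.56%

11.56%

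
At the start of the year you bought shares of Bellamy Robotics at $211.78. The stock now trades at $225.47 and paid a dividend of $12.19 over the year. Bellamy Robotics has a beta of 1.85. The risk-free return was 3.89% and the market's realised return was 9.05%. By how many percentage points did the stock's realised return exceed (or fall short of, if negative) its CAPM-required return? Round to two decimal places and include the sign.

Realised HPR = (P1 + D1 − P0) / P0 = (225.47 + 12.19 − 211.78) / 211.78 = 25.88 / 211.78 = 12.2202%
MRP = 9.05% − 3.89% = 5.16%
CAPM required = R_f + β·MRP = 3.89% + 1.85 × 5.16% = 13.4360%
α = realised − required = 12.2202% − 13.4360% = -1.22%

-1.22%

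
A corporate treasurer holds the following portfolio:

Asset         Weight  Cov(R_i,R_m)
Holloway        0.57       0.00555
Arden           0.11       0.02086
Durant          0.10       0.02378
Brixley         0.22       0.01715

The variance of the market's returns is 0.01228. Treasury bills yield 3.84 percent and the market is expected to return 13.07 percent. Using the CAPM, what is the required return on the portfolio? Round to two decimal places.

12.57%

β_Holloway = 0.00555 / 0.01228 = 0.4520
β_Arden = 0.02086 / 0.01228 = 1.6987
β_Durant = 0.02378 / 0.01228 = 1.9365
β_Brixley = 0.01715 / 0.01228 = 1.3966
β_P = Σ w_i β_i = 0.57×0.4520 + 0.11×1.6987 + 0.10×1.9365 + 0.22×1.3966 = 0.9454
MRP = 13.07% − 3.84% = 9.23%
E(R_P) = R_f + β_P × MRP = 3.84% + 0.9454 × 9.23% = 12.57%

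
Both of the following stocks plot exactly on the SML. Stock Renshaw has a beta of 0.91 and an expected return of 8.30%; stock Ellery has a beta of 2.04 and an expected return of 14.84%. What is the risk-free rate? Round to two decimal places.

Both satisfy E(R) = R_f + β·MRP, so the slope of the SML is
MRP = (14.84% − 8.30%) / (2.04 − 0.91) = 6.54% / 1.13 = 5.7876%
R_f = E(R_Renshaw) − β_Renshaw·MRP = 8.30% − 0.91 × 5.7876% = 3.0333%

3.03%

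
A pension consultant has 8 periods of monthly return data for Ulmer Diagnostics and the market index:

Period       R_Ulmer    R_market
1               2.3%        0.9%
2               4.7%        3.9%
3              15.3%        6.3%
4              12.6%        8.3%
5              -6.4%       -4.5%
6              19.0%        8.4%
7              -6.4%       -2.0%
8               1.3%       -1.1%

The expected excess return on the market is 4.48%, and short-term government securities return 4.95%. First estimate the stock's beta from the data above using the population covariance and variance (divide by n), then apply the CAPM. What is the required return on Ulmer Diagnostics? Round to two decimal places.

13.25%

Mean R_i = (2.3 + 4.7 + 15.3 + 12.6 − 6.4 + 19.0 − 6.4 + 1.3) / 8 = 5.3000%
Mean R_m = (0.9 + 3.9 + 6.3 + 8.3 − 4.5 + 8.4 − 2.0 − 1.1) / 8 = 2.5250%
Σ(R_i − R̄_i)(R_m − R̄_m) = 314.0800  ⇒  Cov = 314.0800 / 8 = 39.2600
Σ(R_m − R̄_m)² = 169.6150  ⇒  Var(R_m) = 169.6150 / 8 = 21.2019
β = Cov / Var(R_m) = 39.2600 / 21.2019 = 1.8517
E(R) = R_f + β × MRP = 4.95% + 1.8517 × 4.48% = 13.25%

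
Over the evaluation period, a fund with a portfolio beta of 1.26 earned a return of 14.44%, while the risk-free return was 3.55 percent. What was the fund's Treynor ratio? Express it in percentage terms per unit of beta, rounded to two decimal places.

Treynor = (R_P − R_f) / β_P = (14.44% − 3.55%) / 1.2600 = 10.89% / 1.2600 = 8.64%

8.64%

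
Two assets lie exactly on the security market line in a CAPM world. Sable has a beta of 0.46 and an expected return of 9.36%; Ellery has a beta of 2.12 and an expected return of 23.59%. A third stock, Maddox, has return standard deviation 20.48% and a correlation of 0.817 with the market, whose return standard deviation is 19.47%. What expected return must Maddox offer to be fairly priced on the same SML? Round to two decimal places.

MRP = (23.59% − 9.36%) / (2.12 − 0.46) = 8.5723%
R_f = 9.36% − 0.46 × 8.5723% = 5.4167%
β_Maddox = ρ·σ_i/σ_m = 0.817 × 20.48 / 19.47 = 0.8594
E(R_Maddox) = R_f + β × MRP = 5.4167% + 0.8594 × 8.5723% = 12.78%

12.78%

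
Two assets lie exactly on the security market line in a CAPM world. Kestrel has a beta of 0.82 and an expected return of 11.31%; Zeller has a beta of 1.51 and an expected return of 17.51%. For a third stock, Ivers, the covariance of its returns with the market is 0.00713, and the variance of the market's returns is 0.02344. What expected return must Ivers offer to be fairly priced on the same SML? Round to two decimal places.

6.68%

MRP = (17.51% − 11.31%) / (1.51 − 0.82) = 8.9855%
R_f = 11.31% − 0.82 × 8.9855% = 3.9419%
β_Ivers = Cov / Var(R_m) = 0.00713 / 0.02344 = 0.3042
E(R_Ivers) = R_f + β × MRP = 3.9419% + 0.3042 × 8.9855% = 6.68%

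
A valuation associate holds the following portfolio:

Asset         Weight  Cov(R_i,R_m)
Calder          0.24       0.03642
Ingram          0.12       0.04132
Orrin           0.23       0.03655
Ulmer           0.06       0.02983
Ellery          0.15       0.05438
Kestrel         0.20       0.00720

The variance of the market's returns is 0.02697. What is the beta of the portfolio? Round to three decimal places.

β_Calder = 0.03642 / 0.02697 = 1.3504
β_Ingram = 0.04132 / 0.02697 = 1.5321
β_Orrin = 0.03655 / 0.02697 = 1.3552
β_Ulmer = 0.02983 / 0.02697 = 1.1060
β_Ellery = 0.05438 / 0.02697 = 2.0163
β_Kestrel = 0.00720 / 0.02697 = 0.2670
β_P = Σ w_i β_i = 0.24×1.3504 + 0.12×1.5321 + 0.23×1.3552 + 0.06×1.1060 + 0.15×2.0163 + 0.20×0.2670 = 1.2418

1.242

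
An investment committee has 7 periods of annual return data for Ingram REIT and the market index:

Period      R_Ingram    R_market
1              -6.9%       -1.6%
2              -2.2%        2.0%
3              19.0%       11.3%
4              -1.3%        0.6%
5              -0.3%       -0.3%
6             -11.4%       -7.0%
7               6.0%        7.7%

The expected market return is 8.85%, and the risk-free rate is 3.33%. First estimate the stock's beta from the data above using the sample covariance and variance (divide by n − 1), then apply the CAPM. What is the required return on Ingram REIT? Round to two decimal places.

Mean R_i = (-6.9 − 2.2 + 19.0 − 1.3 − 0.3 − 11.4 + 6.0) / 7 = 0.4143%
Mean R_m = (-1.6 + 2.0 + 11.3 + 0.6 − 0.3 − 7.0 + 7.7) / 7 = 1.8143%
Σ(R_i − R̄_i)(R_m − R̄_m) = 341.3886  ⇒  Cov = 341.3886 / 6 = 56.8981
Σ(R_m − R̄_m)² = 219.9486  ⇒  Var(R_m) = 219.9486 / 6 = 36.6581
β = Cov / Var(R_m) = 56.8981 / 36.6581 = 1.5521
MRP = 8.85% − 3.33% = 5.52%
E(R) = R_f + β × MRP = 3.33% + 1.5521 × 5.52% = 11.90%

11.90%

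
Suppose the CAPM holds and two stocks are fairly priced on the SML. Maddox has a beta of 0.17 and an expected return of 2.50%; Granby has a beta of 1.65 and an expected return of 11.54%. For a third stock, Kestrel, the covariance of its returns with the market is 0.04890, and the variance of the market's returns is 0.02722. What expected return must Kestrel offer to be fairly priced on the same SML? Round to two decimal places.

MRP = (11.54% − 2.50%) / (1.65 − 0.17) = 6.1081%
R_f = 2.50% − 0.17 × 6.1081% = 1.4616%
β_Kestrel = Cov / Var(R_m) = 0.04890 / 0.02722 = 1.7965
E(R_Kestrel) = R_f + β × MRP = 1.4616% + 1.7965 × 6.1081% = 12.43%

12.43%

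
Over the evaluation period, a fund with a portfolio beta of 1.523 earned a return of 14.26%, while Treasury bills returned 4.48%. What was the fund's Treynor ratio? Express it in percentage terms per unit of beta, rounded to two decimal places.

6.42%

Treynor = (R_P − R_f) / β_P = (14.26% − 4.48%) / 1.5230 = 9.78% / 1.5230 = 6.42%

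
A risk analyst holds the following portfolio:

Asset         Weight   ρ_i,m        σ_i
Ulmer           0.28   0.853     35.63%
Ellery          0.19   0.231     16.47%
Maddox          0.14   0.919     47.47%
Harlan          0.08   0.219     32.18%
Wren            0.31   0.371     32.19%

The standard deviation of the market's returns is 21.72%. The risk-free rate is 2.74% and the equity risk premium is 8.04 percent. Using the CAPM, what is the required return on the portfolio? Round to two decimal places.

10.00%

β_Ulmer = 0.853 × 35.63% / 21.72% = 1.3993
β_Ellery = 0.231 × 16.47% / 21.72% = 0.1752
β_Maddox = 0.919 × 47.47% / 21.72% = 2.0085
β_Harlan = 0.219 × 32.18% / 21.72% = 0.3245
β_Wren = 0.371 × 32.19% / 21.72% = 0.5498
β_P = Σ w_i β_i = 0.28×1.3993 + 0.19×0.1752 + 0.14×2.0085 + 0.08×0.3245 + 0.31×0.5498 = 0.9027
E(R_P) = R_f + β_P × MRP = 2.74% + 0.9027 × 8.04% = 10.00%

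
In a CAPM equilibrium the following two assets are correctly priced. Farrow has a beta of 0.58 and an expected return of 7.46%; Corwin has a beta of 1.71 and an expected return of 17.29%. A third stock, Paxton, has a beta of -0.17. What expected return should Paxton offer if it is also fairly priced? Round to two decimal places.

0.94%

MRP (SML slope) = (17.29% − 7.46%) / (1.71 − 0.58) = 9.83% / 1.13 = 8.6991%
R_f (intercept) = 7.46% − 0.58 × 8.6991% = 2.4145%
E(R_Paxton) = R_f + β × MRP = 2.4145% + -0.17 × 8.6991% = 0.94%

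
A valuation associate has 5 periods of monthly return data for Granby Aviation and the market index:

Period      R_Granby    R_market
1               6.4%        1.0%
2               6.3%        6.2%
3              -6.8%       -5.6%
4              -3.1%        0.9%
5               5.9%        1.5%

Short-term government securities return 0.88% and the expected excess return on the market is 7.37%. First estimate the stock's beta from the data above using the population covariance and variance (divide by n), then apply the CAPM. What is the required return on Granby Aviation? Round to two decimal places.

9.50%

Mean R_i = (6.4 + 6.3 − 6.8 − 3.1 + 5.9) / 5 = 1.7400%
Mean R_m = (1.0 + 6.2 − 5.6 + 0.9 + 1.5) / 5 = 0.8000%
Σ(R_i − R̄_i)(R_m − R̄_m) = 82.6400  ⇒  Cov = 82.6400 / 5 = 16.5280
Σ(R_m − R̄_m)² = 70.6600  ⇒  Var(R_m) = 70.6600 / 5 = 14.1320
β = Cov / Var(R_m) = 16.5280 / 14.1320 = 1.1695
E(R) = R_f + β × MRP = 0.88% + 1.1695 × 7.37% = 9.50%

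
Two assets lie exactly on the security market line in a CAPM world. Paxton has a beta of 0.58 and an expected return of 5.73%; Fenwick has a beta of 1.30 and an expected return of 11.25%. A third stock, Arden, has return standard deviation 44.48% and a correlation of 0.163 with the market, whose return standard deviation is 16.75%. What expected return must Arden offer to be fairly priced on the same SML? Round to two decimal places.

MRP = (11.25% − 5.73%) / (1.30 − 0.58) = 7.6667%
R_f = 5.73% − 0.58 × 7.6667% = 1.2833%
β_Arden = ρ·σ_i/σ_m = 0.163 × 44.48 / 16.75 = 0.4329
E(R_Arden) = R_f + β × MRP = 1.2833% + 0.4329 × 7.6667% = 4.60%

4.60%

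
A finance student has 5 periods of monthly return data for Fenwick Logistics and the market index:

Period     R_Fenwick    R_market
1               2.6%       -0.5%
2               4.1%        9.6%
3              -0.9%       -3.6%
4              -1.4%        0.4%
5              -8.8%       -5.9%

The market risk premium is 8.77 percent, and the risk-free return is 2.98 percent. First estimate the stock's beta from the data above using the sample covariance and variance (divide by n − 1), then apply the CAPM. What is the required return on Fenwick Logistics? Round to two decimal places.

8.77%

Mean R_i = (2.6 + 4.1 − 0.9 − 1.4 − 8.8) / 5 = -0.8800%
Mean R_m = (-0.5 + 9.6 − 3.6 + 0.4 − 5.9) / 5 = 0.0000%
Σ(R_i − R̄_i)(R_m − R̄_m) = 92.6600  ⇒  Cov = 92.6600 / 4 = 23.1650
Σ(R_m − R̄_m)² = 140.3400  ⇒  Var(R_m) = 140.3400 / 4 = 35.0850
β = Cov / Var(R_m) = 23.1650 / 35.0850 = 0.6603
E(R) = R_f + β × MRP = 2.98% + 0.6603 × 8.77% = 8.77%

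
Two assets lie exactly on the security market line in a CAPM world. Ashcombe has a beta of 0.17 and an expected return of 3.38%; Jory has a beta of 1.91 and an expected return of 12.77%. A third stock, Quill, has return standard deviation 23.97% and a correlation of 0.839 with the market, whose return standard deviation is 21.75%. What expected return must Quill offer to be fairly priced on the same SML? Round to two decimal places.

MRP = (12.77% − 3.38%) / (1.91 − 0.17) = 5.3966%
R_f = 3.38% − 0.17 × 5.3966% = 2.4626%
β_Quill = ρ·σ_i/σ_m = 0.839 × 23.97 / 21.75 = 0.9246
E(R_Quill) = R_f + β × MRP = 2.4626% + 0.9246 × 5.3966% = 7.45%

7.45%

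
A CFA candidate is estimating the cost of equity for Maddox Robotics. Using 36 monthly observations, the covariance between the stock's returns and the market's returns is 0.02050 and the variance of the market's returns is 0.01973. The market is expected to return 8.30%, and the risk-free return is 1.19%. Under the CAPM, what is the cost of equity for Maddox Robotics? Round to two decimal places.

β = Cov(R_i, R_m) / Var(R_m) = 0.02050 / 0.01973 = 1.0390
MRP = 8.30% − 1.19% = 7.11%
E(R) = R_f + β × MRP = 1.19% + 1.0390 × 7.11% = 8.58%

8.58%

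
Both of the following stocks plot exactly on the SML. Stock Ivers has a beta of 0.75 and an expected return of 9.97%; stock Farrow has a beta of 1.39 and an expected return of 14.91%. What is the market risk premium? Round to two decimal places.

7.72%

Both satisfy E(R) = R_f + β·MRP, so the slope of the SML is
MRP = (14.91% − 9.97%) / (1.39 − 0.75) = 4.94% / 0.64 = 7.7188%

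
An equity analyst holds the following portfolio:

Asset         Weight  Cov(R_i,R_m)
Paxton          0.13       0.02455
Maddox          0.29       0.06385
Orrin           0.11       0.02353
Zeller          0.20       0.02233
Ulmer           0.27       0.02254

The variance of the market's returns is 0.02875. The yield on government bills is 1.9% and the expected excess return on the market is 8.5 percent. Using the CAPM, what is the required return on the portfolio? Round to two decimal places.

β_Paxton = 0.02455 / 0.02875 = 0.8539
β_Maddox = 0.06385 / 0.02875 = 2.2209
β_Orrin = 0.02353 / 0.02875 = 0.8184
β_Zeller = 0.02233 / 0.02875 = 0.7767
β_Ulmer = 0.02254 / 0.02875 = 0.7840
β_P = Σ w_i β_i = 0.13×0.8539 + 0.29×2.2209 + 0.11×0.8184 + 0.20×0.7767 + 0.27×0.7840 = 1.2121
E(R_P) = R_f + β_P × MRP = 1.9% + 1.2121 × 8.5% = 12.20%

12.20%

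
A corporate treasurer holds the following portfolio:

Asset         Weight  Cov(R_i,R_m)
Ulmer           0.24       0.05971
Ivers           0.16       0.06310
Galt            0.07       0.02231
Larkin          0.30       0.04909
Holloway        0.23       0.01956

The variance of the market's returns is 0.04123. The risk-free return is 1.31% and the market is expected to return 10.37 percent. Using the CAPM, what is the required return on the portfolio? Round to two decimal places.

11.25%

β_Ulmer = 0.05971 / 0.04123 = 1.4482
β_Ivers = 0.06310 / 0.04123 = 1.5304
β_Galt = 0.02231 / 0.04123 = 0.5411
β_Larkin = 0.04909 / 0.04123 = 1.1906
β_Holloway = 0.01956 / 0.04123 = 0.4744
β_P = Σ w_i β_i = 0.24×1.4482 + 0.16×1.5304 + 0.07×0.5411 + 0.30×1.1906 + 0.23×0.4744 = 1.0966
MRP = 10.37% − 1.31% = 9.06%
E(R_P) = R_f + β_P × MRP = 1.31% + 1.0966 × 9.06% = 11.25%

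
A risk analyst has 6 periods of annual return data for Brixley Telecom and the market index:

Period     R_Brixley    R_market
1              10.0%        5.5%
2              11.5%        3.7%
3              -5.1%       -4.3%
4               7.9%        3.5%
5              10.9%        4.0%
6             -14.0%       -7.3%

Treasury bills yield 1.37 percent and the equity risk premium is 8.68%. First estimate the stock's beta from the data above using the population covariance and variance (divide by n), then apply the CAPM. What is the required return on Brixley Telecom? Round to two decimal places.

18.46%

Mean R_i = (10.0 + 11.5 − 5.1 + 7.9 + 10.9 − 14.0) / 6 = 3.5333%
Mean R_m = (5.5 + 3.7 − 4.3 + 3.5 + 4.0 − 7.3) / 6 = 0.8500%
Σ(R_i − R̄_i)(R_m − R̄_m) = 274.9100  ⇒  Cov = 274.9100 / 6 = 45.8183
Σ(R_m − R̄_m)² = 139.6350  ⇒  Var(R_m) = 139.6350 / 6 = 23.2725
β = Cov / Var(R_m) = 45.8183 / 23.2725 = 1.9688
E(R) = R_f + β × MRP = 1.37% + 1.9688 × 8.68% = 18.46%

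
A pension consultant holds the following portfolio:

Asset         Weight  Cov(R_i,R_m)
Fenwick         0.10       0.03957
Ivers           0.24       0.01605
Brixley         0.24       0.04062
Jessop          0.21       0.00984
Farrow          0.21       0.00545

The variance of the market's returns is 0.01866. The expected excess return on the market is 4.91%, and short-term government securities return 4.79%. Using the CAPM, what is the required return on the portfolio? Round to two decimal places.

10.25%

β_Fenwick = 0.03957 / 0.01866 = 2.1206
β_Ivers = 0.01605 / 0.01866 = 0.8601
β_Brixley = 0.04062 / 0.01866 = 2.1768
β_Jessop = 0.00984 / 0.01866 = 0.5273
β_Farrow = 0.00545 / 0.01866 = 0.2921
β_P = Σ w_i β_i = 0.10×2.1206 + 0.24×0.8601 + 0.24×2.1768 + 0.21×0.5273 + 0.21×0.2921 = 1.1130
E(R_P) = R_f + β_P × MRP = 4.79% + 1.1130 × 4.91% = 10.25%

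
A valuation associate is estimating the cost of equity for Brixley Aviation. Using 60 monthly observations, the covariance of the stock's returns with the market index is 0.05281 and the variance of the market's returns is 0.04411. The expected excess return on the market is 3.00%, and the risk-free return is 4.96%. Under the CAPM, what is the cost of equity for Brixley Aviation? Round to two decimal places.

8.55%

β = Cov(R_i, R_m) / Var(R_m) = 0.05281 / 0.04411 = 1.1972
E(R) = R_f + β × MRP = 4.96% + 1.1972 × 3.00% = 8.55%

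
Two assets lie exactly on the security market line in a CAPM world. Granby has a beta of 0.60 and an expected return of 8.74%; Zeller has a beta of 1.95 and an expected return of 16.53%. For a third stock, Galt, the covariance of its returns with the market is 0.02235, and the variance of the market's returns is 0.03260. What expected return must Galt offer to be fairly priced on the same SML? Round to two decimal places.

9.23%

MRP = (16.53% − 8.74%) / (1.95 − 0.60) = 5.7704%
R_f = 8.74% − 0.60 × 5.7704% = 5.2778%
β_Galt = Cov / Var(R_m) = 0.02235 / 0.03260 = 0.6856
E(R_Galt) = R_f + β × MRP = 5.2778% + 0.6856 × 5.7704% = 9.23%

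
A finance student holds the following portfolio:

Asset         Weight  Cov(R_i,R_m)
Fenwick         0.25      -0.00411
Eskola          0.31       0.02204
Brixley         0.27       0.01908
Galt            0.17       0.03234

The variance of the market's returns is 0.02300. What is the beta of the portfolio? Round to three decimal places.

0.715

β_Fenwick = -0.00411 / 0.02300 = -0.1787
β_Eskola = 0.02204 / 0.02300 = 0.9583
β_Brixley = 0.01908 / 0.02300 = 0.8296
β_Galt = 0.03234 / 0.02300 = 1.4061
β_P = Σ w_i β_i = 0.25×-0.1787 + 0.31×0.9583 + 0.27×0.8296 + 0.17×1.4061 = 0.7154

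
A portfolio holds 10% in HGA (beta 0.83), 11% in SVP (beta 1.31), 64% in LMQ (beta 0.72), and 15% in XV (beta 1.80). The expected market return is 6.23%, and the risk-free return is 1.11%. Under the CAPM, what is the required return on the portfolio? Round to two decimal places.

6.01%

β_P = Σ w_i β_i = 0.10×0.83 + 0.11×1.31 + 0.64×0.72 + 0.15×1.80 = 0.9579
MRP = 6.23% − 1.11% = 5.12%
E(R_P) = R_f + β_P × MRP = 1.11% + 0.9579 × 5.12% = 6.01%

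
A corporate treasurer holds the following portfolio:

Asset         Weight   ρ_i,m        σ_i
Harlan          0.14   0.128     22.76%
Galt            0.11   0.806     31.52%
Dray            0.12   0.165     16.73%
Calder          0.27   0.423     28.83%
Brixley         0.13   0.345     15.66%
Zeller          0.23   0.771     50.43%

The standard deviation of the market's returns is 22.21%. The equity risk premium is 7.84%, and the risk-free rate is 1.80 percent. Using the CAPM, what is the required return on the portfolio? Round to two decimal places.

7.61%

β_Harlan = 0.128 × 22.76% / 22.21% = 0.1312
β_Galt = 0.806 × 31.52% / 22.21% = 1.1439
β_Dray = 0.165 × 16.73% / 22.21% = 0.1243
β_Calder = 0.423 × 28.83% / 22.21% = 0.5491
β_Brixley = 0.345 × 15.66% / 22.21% = 0.2433
β_Zeller = 0.771 × 50.43% / 22.21% = 1.7506
β_P = Σ w_i β_i = 0.14×0.1312 + 0.11×1.1439 + 0.12×0.1243 + 0.27×0.5491 + 0.13×0.2433 + 0.23×1.7506 = 0.7416
E(R_P) = R_f + β_P × MRP = 1.80% + 0.7416 × 7.84% = 7.61%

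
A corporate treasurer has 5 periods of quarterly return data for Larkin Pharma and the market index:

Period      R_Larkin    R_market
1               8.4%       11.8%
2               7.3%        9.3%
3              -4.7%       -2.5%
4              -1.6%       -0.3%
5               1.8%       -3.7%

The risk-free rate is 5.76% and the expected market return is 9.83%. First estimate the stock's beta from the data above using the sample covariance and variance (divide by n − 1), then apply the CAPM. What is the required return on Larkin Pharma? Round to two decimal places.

Mean R_i = (8.4 + 7.3 − 4.7 − 1.6 + 1.8) / 5 = 2.2400%
Mean R_m = (11.8 + 9.3 − 2.5 − 0.3 − 3.7) / 5 = 2.9200%
Σ(R_i − R̄_i)(R_m − R̄_m) = 139.8760  ⇒  Cov = 139.8760 / 4 = 34.9690
Σ(R_m − R̄_m)² = 203.1280  ⇒  Var(R_m) = 203.1280 / 4 = 50.7820
β = Cov / Var(R_m) = 34.9690 / 50.7820 = 0.6886
MRP = 9.83% − 5.76% = 4.07%
E(R) = R_f + β × MRP = 5.76% + 0.6886 × 4.07% = 8.56%

8.56%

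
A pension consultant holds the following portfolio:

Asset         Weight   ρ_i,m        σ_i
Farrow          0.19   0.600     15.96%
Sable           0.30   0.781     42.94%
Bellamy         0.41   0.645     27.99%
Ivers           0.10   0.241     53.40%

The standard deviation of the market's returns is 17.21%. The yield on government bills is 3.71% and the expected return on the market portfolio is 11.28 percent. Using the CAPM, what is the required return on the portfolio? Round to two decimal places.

β_Farrow = 0.600 × 15.96% / 17.21% = 0.5564
β_Sable = 0.781 × 42.94% / 17.21% = 1.9486
β_Bellamy = 0.645 × 27.99% / 17.21% = 1.0490
β_Ivers = 0.241 × 53.40% / 17.21% = 0.7478
β_P = Σ w_i β_i = 0.19×0.5564 + 0.30×1.9486 + 0.41×1.0490 + 0.10×0.7478 = 1.1952
MRP = 11.28% − 3.71% = 7.57%
E(R_P) = R_f + β_P × MRP = 3.71% + 1.1952 × 7.57% = 12.76%

12.76%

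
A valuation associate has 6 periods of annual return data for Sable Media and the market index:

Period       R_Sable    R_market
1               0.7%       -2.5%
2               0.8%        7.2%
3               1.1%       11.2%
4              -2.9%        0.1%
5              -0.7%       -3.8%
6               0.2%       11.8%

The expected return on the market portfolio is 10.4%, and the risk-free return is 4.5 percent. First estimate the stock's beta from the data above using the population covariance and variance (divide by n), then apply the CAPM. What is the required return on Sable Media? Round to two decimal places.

5.09%

Mean R_i = (0.7 + 0.8 + 1.1 − 2.9 − 0.7 + 0.2) / 6 = -0.1333%
Mean R_m = (-2.5 + 7.2 + 11.2 + 0.1 − 3.8 + 11.8) / 6 = 4.0000%
Σ(R_i − R̄_i)(R_m − R̄_m) = 24.2600  ⇒  Cov = 24.2600 / 6 = 4.0433
Σ(R_m − R̄_m)² = 241.2200  ⇒  Var(R_m) = 241.2200 / 6 = 40.2033
β = Cov / Var(R_m) = 4.0433 / 40.2033 = 0.1006
MRP = 10.4% − 4.5% = 5.90%
E(R) = R_f + β × MRP = 4.5% + 0.1006 × 5.9% = 5.09%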